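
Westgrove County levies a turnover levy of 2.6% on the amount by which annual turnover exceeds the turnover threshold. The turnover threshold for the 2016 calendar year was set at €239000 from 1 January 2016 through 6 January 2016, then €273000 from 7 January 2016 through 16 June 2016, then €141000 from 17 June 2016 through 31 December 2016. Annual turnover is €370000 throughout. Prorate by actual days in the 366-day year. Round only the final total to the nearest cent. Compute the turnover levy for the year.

1 January – 6 January 2016: 6 days, exemption €239000 → (€370000 − €239000) × 2.6% × 6/366 = €55.8361
7 January – 16 June 2016: 162 days, exemption €273000 → (€370000 − €273000) × 2.6% × 162/366 = €1116.2951
17 June – 31 December 2016: 198 days, exemption €141000 → (€370000 − €141000) × 2.6% × 198/366 = €3221.0164
Total = €4393.1475

€4393.15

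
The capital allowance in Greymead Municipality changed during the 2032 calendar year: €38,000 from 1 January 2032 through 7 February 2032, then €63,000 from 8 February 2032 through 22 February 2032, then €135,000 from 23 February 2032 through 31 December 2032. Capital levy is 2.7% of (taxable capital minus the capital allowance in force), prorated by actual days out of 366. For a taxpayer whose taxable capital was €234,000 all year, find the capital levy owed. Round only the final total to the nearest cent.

€3,024.59

1 January – 7 February 2032: 38 days, exemption €38,000 → (€234,000 − €38,000) × 2.7% × 38/366 = €549.4426
8 February – 22 February 2032: 15 days, exemption €63,000 → (€234,000 − €63,000) × 2.7% × 15/366 = €189.2213
23 February – 31 December 2032: 313 days, exemption €135,000 → (€234,000 − €135,000) × 2.7% × 313/366 = €2,285.9262
Total = €3,024.5902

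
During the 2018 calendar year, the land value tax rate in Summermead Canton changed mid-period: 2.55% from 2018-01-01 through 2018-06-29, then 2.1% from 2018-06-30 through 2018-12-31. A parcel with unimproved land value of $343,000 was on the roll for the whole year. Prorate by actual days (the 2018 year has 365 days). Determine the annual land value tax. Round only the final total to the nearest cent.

2018-01-01 to 2018-06-29: 180 days at 2.55% → $343,000 × 2.55% × 180/365 = $4,313.3425
2018-06-30 to 2018-12-31: 185 days at 2.1% → $343,000 × 2.1% × 185/365 = $3,650.8356
Total = $7,964.1781

$7,964.18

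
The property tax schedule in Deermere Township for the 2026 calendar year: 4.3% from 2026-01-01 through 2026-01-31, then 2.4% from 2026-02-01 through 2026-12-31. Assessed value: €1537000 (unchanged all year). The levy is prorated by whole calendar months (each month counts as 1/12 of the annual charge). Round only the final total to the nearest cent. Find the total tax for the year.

€39321.58

2026-01-01 to 2026-01-31: 1 month at 4.3% → €1537000 × 4.3% × 1/12 = €5507.5833
2026-02-01 to 2026-12-31: 11 months at 2.4% → €1537000 × 2.4% × 11/12 = €33814.0000
Total = €39321.5833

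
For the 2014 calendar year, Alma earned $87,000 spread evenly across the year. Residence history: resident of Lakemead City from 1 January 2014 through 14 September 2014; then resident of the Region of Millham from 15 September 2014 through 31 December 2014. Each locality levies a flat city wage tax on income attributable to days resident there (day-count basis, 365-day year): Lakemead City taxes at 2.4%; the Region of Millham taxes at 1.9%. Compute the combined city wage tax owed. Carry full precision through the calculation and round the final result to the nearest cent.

$1,959.29

Lakemead City, 1 January – 14 September 2014: 257 days → $87,000 × 2.4% × 257/365 = $1,470.1808
The Region of Millham, 15 September – 31 December 2014: 108 days → $87,000 × 1.9% × 108/365 = $489.1068
Total = $1,959.2877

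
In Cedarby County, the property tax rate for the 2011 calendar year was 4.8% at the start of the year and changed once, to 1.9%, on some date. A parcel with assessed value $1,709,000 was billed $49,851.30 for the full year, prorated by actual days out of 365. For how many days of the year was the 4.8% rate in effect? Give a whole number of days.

128 days

Let d = days at the first rate; then 365 − d days at the second rate.
$1,709,000 × [4.8%·d + 1.9%·(365−d)] / 365 = $49,851.30
Solving gives d = 128, so the new rate took effect on 9 May 2011.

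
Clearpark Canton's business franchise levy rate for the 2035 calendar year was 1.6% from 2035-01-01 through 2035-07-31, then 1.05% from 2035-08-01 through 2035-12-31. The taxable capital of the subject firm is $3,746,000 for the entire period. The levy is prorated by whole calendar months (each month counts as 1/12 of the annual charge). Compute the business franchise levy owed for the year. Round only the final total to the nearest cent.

2035-01-01 to 2035-07-31: 7 months at 1.6% → $3,746,000 × 1.6% × 7/12 = $34,962.6667
2035-08-01 to 2035-12-31: 5 months at 1.05% → $3,746,000 × 1.05% × 5/12 = $16,388.7500
Total = $51,351.4167

$51,351.42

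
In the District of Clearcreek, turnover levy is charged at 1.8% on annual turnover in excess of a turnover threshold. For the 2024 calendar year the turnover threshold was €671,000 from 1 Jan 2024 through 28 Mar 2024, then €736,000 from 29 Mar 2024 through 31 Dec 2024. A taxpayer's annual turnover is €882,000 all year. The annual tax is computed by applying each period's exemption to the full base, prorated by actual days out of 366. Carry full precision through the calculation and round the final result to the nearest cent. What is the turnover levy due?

1 Jan – 28 Mar 2024: 88 days, exemption €671,000 → (€882,000 − €671,000) × 1.8% × 88/366 = €913.1803
29 Mar – 31 Dec 2024: 278 days, exemption €736,000 → (€882,000 − €736,000) × 1.8% × 278/366 = €1,996.1311
Total = €2,909.3115

€2,909.31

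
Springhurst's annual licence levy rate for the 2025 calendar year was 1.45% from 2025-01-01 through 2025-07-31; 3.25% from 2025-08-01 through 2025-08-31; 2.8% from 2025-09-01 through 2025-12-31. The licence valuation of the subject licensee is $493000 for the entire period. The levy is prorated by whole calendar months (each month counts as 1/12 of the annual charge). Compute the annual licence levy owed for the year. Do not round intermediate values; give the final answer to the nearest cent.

2025-01-01 to 2025-07-31: 7 months at 1.45% → $493000 × 1.45% × 7/12 = $4169.9583
2025-08-01 to 2025-08-31: 1 month at 3.25% → $493000 × 3.25% × 1/12 = $1335.2083
2025-09-01 to 2025-12-31: 4 months at 2.8% → $493000 × 2.8% × 4/12 = $4601.3333
Total = $10106.5000

$10106.50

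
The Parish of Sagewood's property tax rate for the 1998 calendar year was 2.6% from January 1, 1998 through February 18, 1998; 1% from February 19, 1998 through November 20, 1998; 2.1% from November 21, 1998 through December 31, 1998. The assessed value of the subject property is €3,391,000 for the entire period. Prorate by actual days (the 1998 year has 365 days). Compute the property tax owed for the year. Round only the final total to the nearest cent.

€45,383.66

January 1 – February 18, 1998: 49 days at 2.6% → €3,391,000 × 2.6% × 49/365 = €11,835.9836
February 19 – November 20, 1998: 275 days at 1% → €3,391,000 × 1% × 275/365 = €25,548.6301
November 21 – December 31, 1998: 41 days at 2.1% → €3,391,000 × 2.1% × 41/365 = €7,999.0438
Total = €45,383.6575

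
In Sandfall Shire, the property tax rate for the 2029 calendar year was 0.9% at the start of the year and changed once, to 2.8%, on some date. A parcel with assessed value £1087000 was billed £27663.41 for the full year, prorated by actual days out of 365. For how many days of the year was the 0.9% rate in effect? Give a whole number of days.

Let d = days at the first rate; then 365 − d days at the second rate.
£1087000 × [0.9%·d + 2.8%·(365−d)] / 365 = £27663.41
Solving gives d = 49, so the new rate took effect on February 19, 2029.

49 days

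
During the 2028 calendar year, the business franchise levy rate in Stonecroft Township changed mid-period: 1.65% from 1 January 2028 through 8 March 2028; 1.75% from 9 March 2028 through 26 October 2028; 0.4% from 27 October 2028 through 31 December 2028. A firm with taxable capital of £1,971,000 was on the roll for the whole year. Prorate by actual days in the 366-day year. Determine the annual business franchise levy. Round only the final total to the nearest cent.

1 January – 8 March 2028: 68 days at 1.65% → £1,971,000 × 1.65% × 68/366 = £6,042.2459
9 March – 26 October 2028: 232 days at 1.75% → £1,971,000 × 1.75% × 232/366 = £21,864.0984
27 October – 31 December 2028: 66 days at 0.4% → £1,971,000 × 0.4% × 66/366 = £1,421.7049
Total = £29,328.0492

£29,328.05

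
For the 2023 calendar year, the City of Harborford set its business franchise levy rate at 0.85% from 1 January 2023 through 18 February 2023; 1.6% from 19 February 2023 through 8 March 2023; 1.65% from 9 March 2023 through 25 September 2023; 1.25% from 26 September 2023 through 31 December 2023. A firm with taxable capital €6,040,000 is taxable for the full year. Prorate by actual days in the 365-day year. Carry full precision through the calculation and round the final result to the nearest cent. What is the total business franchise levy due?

1 January – 18 February 2023: 49 days at 0.85% → €6,040,000 × 0.85% × 49/365 = €6,892.2192
19 February – 8 March 2023: 18 days at 1.6% → €6,040,000 × 1.6% × 18/365 = €4,765.8082
9 March – 25 September 2023: 201 days at 1.65% → €6,040,000 × 1.65% × 201/365 = €54,881.2603
26 September – 31 December 2023: 97 days at 1.25% → €6,040,000 × 1.25% × 97/365 = €20,064.3836
Total = €86,603.6712

€86,603.67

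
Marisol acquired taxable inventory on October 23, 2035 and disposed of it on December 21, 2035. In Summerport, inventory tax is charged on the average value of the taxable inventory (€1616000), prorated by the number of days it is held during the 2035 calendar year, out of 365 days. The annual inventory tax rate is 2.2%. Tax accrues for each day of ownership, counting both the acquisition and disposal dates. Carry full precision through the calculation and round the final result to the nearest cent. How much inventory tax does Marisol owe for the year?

€5844.16

Days held (October 23 – December 21, 2035): 60 out of 365
Tax = €1616000 × 2.2% × 60/365 = €5844.1644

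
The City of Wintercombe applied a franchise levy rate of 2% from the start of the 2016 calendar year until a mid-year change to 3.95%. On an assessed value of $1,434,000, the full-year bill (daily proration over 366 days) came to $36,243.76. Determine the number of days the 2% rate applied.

Let d = days at the first rate; then 366 − d days at the second rate.
$1,434,000 × [2%·d + 3.95%·(366−d)] / 366 = $36,243.76
Solving gives d = 267, so the new rate took effect on September 24, 2016.

267 days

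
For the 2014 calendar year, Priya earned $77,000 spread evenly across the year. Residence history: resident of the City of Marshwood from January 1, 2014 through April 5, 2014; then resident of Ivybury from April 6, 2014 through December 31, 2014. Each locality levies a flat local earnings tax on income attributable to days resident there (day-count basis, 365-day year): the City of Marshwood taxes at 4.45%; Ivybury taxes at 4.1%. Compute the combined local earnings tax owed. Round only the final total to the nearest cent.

The City of Marshwood, January 1 – April 5, 2014: 95 days → $77,000 × 4.45% × 95/365 = $891.8288
Ivybury, April 6 – December 31, 2014: 270 days → $77,000 × 4.1% × 270/365 = $2,335.3151
Total = $3,227.1438

$3,227.14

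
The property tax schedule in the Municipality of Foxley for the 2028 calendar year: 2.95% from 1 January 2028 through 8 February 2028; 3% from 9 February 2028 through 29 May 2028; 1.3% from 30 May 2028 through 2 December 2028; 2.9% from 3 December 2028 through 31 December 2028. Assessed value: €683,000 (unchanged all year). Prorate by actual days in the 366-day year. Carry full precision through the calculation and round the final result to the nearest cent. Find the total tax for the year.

1 January – 8 February 2028: 39 days at 2.95% → €683,000 × 2.95% × 39/366 = €2,146.9713
9 February – 29 May 2028: 111 days at 3% → €683,000 × 3% × 111/366 = €6,214.1803
30 May – 2 December 2028: 187 days at 1.3% → €683,000 × 1.3% × 187/366 = €4,536.5383
3 December – 31 December 2028: 29 days at 2.9% → €683,000 × 2.9% × 29/366 = €1,569.4071
Total = €14,467.0970

€14,467.10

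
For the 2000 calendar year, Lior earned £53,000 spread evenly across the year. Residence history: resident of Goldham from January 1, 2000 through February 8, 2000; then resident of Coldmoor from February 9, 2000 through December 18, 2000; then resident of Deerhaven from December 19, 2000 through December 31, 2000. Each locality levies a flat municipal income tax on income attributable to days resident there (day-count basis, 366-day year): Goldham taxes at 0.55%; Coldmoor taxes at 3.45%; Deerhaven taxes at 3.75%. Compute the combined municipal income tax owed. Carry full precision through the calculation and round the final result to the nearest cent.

Goldham, January 1 – February 8, 2000: 39 days → £53,000 × 0.55% × 39/366 = £31.0615
Coldmoor, February 9 – December 18, 2000: 314 days → £53,000 × 3.45% × 314/366 = £1,568.7131
Deerhaven, December 19 – December 31, 2000: 13 days → £53,000 × 3.75% × 13/366 = £70.5943
Total = £1,670.3689

£1,670.37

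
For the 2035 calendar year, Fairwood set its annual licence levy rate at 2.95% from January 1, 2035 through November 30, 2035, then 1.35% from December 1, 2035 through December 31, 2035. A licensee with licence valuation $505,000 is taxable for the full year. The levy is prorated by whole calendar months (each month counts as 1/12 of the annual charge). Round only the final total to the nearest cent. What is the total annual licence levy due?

January 1 – November 30, 2035: 11 months at 2.95% → $505,000 × 2.95% × 11/12 = $13,656.0417
December 1 – December 31, 2035: 1 month at 1.35% → $505,000 × 1.35% × 1/12 = $568.1250
Total = $14,224.1667

$14,224.17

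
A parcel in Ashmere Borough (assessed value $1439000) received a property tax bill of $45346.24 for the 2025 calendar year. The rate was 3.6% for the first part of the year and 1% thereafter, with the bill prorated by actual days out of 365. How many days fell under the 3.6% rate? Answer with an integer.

Let d = days at the first rate; then 365 − d days at the second rate.
$1439000 × [3.6%·d + 1%·(365−d)] / 365 = $45346.24
Solving gives d = 302, so the new rate took effect on October 30, 2025.

302 days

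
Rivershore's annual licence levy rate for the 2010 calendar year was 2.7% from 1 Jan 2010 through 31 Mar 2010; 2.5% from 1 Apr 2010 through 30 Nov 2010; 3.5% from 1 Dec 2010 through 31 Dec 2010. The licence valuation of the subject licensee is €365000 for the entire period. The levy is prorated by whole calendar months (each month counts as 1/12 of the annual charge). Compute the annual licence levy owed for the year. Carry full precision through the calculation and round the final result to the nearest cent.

1 Jan – 31 Mar 2010: 3 months at 2.7% → €365000 × 2.7% × 3/12 = €2463.7500
1 Apr – 30 Nov 2010: 8 months at 2.5% → €365000 × 2.5% × 8/12 = €6083.3333
1 Dec – 31 Dec 2010: 1 month at 3.5% → €365000 × 3.5% × 1/12 = €1064.5833
Total = €9611.6667

€9611.67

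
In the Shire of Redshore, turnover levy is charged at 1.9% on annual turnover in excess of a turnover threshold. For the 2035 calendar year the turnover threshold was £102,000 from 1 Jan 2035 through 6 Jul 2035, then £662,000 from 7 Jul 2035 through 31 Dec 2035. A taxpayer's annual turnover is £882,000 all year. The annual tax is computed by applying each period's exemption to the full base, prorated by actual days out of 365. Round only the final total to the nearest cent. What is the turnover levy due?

1 Jan – 6 Jul 2035: 187 days, exemption £102,000 → (£882,000 − £102,000) × 1.9% × 187/365 = £7,592.7123
7 Jul – 31 Dec 2035: 178 days, exemption £662,000 → (£882,000 − £662,000) × 1.9% × 178/365 = £2,038.4658
Total = £9,631.1781

£9,631.18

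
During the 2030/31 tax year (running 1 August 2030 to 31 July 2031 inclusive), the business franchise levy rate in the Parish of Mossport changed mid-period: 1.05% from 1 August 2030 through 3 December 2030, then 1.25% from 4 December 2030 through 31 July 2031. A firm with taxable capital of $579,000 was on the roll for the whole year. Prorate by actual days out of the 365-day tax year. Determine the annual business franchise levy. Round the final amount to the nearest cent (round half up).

1 August – 3 December 2030: 125 days at 1.05% → $579,000 × 1.05% × 125/365 = $2,082.0205
4 December 2030 – 31 July 2031: 240 days at 1.25% → $579,000 × 1.25% × 240/365 = $4,758.9041
Total = $6,840.9247

$6,840.92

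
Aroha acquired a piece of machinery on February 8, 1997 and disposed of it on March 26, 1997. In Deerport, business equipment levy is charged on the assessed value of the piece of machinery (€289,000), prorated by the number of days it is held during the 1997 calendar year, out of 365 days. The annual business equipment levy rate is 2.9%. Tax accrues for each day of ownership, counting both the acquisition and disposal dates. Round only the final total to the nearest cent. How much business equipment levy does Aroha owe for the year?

€1,079.20

Days held (February 8 – March 26, 1997): 47 out of 365
Tax = €289,000 × 2.9% × 47/365 = €1,079.1973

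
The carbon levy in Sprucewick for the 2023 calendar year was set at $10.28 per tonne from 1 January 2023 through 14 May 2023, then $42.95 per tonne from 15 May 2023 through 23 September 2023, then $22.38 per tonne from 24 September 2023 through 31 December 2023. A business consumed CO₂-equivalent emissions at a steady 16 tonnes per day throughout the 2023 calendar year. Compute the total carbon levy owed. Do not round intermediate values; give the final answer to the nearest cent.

$148200.64

1 January – 14 May 2023: 134 days × 16 tonnes/day = 2,144 tonnes at $10.28/tonne → $22040.32
15 May – 23 September 2023: 132 days × 16 tonnes/day = 2,112 tonnes at $42.95/tonne → $90710.40
24 September – 31 December 2023: 99 days × 16 tonnes/day = 1,584 tonnes at $22.38/tonne → $35449.92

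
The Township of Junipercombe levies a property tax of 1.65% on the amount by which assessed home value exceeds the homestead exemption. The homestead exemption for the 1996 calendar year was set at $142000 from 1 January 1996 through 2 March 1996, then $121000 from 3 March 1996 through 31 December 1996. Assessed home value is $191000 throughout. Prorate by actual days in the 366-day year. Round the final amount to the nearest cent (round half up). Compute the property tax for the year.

$1096.30

1 January – 2 March 1996: 62 days, exemption $142000 → ($191000 − $142000) × 1.65% × 62/366 = $136.9590
3 March – 31 December 1996: 304 days, exemption $121000 → ($191000 − $121000) × 1.65% × 304/366 = $959.3443
Total = $1096.3033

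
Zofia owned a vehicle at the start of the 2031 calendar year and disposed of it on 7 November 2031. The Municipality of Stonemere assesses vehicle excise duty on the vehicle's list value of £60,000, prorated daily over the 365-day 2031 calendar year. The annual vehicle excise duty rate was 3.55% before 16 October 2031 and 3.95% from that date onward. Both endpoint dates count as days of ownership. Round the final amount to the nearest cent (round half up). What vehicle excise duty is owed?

£1,830.00

1 January – 15 October 2031: 288 days at 3.55% → £60,000 × 3.55% × 288/365 = £1,680.6575
16 October – 7 November 2031: 23 days at 3.95% → £60,000 × 3.95% × 23/365 = £149.3425
Total = £1,830.0000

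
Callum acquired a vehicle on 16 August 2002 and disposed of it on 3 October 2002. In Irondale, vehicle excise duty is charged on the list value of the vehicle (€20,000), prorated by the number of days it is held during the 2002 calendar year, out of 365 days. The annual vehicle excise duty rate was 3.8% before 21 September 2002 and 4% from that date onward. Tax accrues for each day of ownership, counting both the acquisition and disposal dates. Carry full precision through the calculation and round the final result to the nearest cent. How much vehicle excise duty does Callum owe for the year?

€103.45

16 August – 20 September 2002: 36 days at 3.8% → €20,000 × 3.8% × 36/365 = €74.9589
21 September – 3 October 2002: 13 days at 4% → €20,000 × 4% × 13/365 = €28.4932
Total = €103.4521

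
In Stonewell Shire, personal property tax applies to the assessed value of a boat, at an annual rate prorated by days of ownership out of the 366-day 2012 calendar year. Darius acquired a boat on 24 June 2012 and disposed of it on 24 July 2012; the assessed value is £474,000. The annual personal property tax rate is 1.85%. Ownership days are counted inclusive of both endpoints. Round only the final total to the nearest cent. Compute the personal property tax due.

Days held (24 June – 24 July 2012): 31 out of 366
Tax = £474,000 × 1.85% × 31/366 = £742.7295

£742.73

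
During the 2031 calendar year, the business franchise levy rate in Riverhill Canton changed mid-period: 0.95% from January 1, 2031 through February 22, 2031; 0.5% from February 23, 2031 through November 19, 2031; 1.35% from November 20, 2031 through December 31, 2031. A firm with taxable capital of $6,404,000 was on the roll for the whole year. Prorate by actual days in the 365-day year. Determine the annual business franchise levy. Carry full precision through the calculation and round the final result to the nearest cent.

$42,468.17

January 1 – February 22, 2031: 53 days at 0.95% → $6,404,000 × 0.95% × 53/365 = $8,834.0110
February 23 – November 19, 2031: 270 days at 0.5% → $6,404,000 × 0.5% × 270/365 = $23,686.0274
November 20 – December 31, 2031: 42 days at 1.35% → $6,404,000 × 1.35% × 42/365 = $9,948.1315
Total = $42,468.1699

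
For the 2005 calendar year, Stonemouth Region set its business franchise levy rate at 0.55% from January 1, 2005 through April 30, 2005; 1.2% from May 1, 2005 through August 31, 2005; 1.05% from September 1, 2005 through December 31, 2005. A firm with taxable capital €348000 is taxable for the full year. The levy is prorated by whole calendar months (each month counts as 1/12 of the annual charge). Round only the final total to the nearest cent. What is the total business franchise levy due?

January 1 – April 30, 2005: 4 months at 0.55% → €348000 × 0.55% × 4/12 = €638.0000
May 1 – August 31, 2005: 4 months at 1.2% → €348000 × 1.2% × 4/12 = €1392.0000
September 1 – December 31, 2005: 4 months at 1.05% → €348000 × 1.05% × 4/12 = €1218.0000
Total = €3248.0000

€3248.00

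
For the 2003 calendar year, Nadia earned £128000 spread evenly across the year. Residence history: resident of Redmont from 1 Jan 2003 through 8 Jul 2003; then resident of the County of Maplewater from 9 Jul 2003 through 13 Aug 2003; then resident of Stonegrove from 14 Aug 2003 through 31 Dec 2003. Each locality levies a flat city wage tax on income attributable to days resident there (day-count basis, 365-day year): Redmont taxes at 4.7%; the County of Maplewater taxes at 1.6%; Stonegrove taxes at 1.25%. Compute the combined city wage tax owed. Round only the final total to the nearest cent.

£3930.83

Redmont, 1 Jan – 8 Jul 2003: 189 days → £128000 × 4.7% × 189/365 = £3115.1342
The County of Maplewater, 9 Jul – 13 Aug 2003: 36 days → £128000 × 1.6% × 36/365 = £201.9945
Stonegrove, 14 Aug – 31 Dec 2003: 140 days → £128000 × 1.25% × 140/365 = £613.6986
Total = £3930.8274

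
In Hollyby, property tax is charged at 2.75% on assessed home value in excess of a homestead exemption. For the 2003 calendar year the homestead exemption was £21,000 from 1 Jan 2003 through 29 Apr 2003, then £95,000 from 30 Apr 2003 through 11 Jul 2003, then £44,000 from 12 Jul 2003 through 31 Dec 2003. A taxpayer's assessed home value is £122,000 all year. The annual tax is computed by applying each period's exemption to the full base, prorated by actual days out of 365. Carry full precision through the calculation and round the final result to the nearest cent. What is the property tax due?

£2,070.71

1 Jan – 29 Apr 2003: 119 days, exemption £21,000 → (£122,000 − £21,000) × 2.75% × 119/365 = £905.5411
30 Apr – 11 Jul 2003: 73 days, exemption £95,000 → (£122,000 − £95,000) × 2.75% × 73/365 = £148.5000
12 Jul – 31 Dec 2003: 173 days, exemption £44,000 → (£122,000 − £44,000) × 2.75% × 173/365 = £1,016.6712
Total = £2,070.7123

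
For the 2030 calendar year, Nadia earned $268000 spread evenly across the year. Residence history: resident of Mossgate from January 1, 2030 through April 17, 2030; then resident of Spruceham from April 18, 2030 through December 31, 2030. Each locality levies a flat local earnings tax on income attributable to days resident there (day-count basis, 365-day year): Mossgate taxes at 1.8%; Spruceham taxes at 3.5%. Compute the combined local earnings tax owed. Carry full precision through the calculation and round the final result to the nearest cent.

$8044.41

Mossgate, January 1 – April 17, 2030: 107 days → $268000 × 1.8% × 107/365 = $1414.1589
Spruceham, April 18 – December 31, 2030: 258 days → $268000 × 3.5% × 258/365 = $6630.2466
Total = $8044.4055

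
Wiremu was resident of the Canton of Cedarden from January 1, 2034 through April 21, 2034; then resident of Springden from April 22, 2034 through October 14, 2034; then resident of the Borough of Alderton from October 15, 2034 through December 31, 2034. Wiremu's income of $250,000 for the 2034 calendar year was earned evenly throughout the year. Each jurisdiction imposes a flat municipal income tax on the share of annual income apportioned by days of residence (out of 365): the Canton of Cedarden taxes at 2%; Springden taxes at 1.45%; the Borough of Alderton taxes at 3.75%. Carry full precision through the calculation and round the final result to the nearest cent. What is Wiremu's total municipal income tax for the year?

The Canton of Cedarden, January 1 – April 21, 2034: 111 days → $250,000 × 2% × 111/365 = $1,520.5479
Springden, April 22 – October 14, 2034: 176 days → $250,000 × 1.45% × 176/365 = $1,747.9452
The Borough of Alderton, October 15 – December 31, 2034: 78 days → $250,000 × 3.75% × 78/365 = $2,003.4247
Total = $5,271.9178

$5,271.92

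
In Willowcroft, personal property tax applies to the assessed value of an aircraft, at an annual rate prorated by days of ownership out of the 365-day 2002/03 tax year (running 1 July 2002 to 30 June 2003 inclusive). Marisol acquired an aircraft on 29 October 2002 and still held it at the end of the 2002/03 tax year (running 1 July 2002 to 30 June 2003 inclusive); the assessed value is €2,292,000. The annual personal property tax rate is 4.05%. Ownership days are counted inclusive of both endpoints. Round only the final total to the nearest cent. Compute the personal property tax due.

Days held (29 October 2002 – 30 June 2003): 245 out of 365
Tax = €2,292,000 × 4.05% × 245/365 = €62,307.8630

€62,307.86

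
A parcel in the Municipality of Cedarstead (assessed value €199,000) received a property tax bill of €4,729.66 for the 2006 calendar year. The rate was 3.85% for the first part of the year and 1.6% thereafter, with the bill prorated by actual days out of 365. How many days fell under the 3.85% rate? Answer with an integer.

Let d = days at the first rate; then 365 − d days at the second rate.
€199,000 × [3.85%·d + 1.6%·(365−d)] / 365 = €4,729.66
Solving gives d = 126, so the new rate took effect on 7 May 2006.

126 days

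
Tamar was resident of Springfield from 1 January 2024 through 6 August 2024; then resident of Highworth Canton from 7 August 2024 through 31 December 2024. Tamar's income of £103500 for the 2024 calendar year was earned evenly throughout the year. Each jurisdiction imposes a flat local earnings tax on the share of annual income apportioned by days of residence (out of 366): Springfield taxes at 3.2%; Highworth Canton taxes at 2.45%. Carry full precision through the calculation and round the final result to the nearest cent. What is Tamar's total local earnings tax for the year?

Springfield, 1 January – 6 August 2024: 219 days → £103500 × 3.2% × 219/366 = £1981.7705
Highworth Canton, 7 August – 31 December 2024: 147 days → £103500 × 2.45% × 147/366 = £1018.4570
Total = £3000.2275

£3000.23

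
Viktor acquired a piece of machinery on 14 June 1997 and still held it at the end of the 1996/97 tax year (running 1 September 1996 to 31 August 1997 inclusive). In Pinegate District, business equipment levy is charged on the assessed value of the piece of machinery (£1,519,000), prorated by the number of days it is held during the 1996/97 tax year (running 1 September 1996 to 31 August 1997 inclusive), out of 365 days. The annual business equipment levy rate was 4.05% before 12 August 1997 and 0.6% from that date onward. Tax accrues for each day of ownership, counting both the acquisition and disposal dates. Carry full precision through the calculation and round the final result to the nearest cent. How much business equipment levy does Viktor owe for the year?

14 June – 11 August 1997: 59 days at 4.05% → £1,519,000 × 4.05% × 59/365 = £9,944.2479
12 August – 31 August 1997: 20 days at 0.6% → £1,519,000 × 0.6% × 20/365 = £499.3973
Total = £10,443.6452

£10,443.65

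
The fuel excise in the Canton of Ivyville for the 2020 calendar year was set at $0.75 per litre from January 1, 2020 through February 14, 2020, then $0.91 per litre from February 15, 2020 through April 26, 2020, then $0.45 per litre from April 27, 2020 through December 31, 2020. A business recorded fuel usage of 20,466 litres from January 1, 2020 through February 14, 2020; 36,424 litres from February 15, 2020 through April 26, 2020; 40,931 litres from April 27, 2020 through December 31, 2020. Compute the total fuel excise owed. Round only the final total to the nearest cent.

January 1 – February 14, 2020: 20,466 litres at $0.75/litre → $15,349.50
February 15 – April 26, 2020: 36,424 litres at $0.91/litre → $33,145.84
April 27 – December 31, 2020: 40,931 litres at $0.45/litre → $18,418.95

$66,914.29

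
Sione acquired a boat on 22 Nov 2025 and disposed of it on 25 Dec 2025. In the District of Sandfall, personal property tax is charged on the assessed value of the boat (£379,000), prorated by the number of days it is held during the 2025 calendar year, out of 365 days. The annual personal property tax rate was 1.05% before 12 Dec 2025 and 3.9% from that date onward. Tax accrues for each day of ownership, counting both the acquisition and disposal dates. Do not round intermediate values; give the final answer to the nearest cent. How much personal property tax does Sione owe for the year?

£785.00

22 Nov – 11 Dec 2025: 20 days at 1.05% → £379,000 × 1.05% × 20/365 = £218.0548
12 Dec – 25 Dec 2025: 14 days at 3.9% → £379,000 × 3.9% × 14/365 = £566.9425
Total = £784.9973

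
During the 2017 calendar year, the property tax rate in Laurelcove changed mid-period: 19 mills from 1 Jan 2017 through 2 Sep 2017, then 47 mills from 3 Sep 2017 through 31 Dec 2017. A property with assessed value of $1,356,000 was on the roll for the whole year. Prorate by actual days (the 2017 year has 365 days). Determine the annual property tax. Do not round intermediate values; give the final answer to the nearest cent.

1 Jan – 2 Sep 2017: 245 days at 19 mills → $1,356,000 × 1.9% × 245/365 = $17,293.6438
3 Sep – 31 Dec 2017: 120 days at 47 mills → $1,356,000 × 4.7% × 120/365 = $20,952.9863
Total = $38,246.6301

$38,246.63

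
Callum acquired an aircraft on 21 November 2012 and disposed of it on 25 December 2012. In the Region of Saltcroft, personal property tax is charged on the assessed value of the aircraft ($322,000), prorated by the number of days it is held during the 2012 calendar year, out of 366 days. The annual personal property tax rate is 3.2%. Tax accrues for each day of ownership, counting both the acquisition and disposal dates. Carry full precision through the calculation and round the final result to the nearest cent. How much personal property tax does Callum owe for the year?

Days held (21 November – 25 December 2012): 35 out of 366
Tax = $322,000 × 3.2% × 35/366 = $985.3552

$985.36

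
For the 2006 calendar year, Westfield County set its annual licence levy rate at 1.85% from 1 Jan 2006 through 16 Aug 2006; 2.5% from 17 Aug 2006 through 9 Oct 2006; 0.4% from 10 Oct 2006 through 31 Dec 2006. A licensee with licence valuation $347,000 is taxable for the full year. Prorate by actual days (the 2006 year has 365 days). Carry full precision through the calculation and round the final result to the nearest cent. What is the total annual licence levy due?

1 Jan – 16 Aug 2006: 228 days at 1.85% → $347,000 × 1.85% × 228/365 = $4,009.9890
17 Aug – 9 Oct 2006: 54 days at 2.5% → $347,000 × 2.5% × 54/365 = $1,283.4247
10 Oct – 31 Dec 2006: 83 days at 0.4% → $347,000 × 0.4% × 83/365 = $315.6274
Total = $5,609.0411

$5,609.04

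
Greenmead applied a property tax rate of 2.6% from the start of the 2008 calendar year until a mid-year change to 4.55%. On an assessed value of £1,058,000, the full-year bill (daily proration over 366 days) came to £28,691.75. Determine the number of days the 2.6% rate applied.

345 days

Let d = days at the first rate; then 366 − d days at the second rate.
£1,058,000 × [2.6%·d + 4.55%·(366−d)] / 366 = £28,691.75
Solving gives d = 345, so the new rate took effect on December 11, 2008.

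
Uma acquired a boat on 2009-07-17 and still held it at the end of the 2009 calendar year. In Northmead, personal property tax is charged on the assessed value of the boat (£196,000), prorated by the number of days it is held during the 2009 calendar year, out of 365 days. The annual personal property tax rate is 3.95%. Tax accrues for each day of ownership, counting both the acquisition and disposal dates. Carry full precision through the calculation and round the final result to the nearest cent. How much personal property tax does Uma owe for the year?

Days held (2009-07-17 to 2009-12-31): 168 out of 365
Tax = £196,000 × 3.95% × 168/365 = £3,563.4411

£3,563.44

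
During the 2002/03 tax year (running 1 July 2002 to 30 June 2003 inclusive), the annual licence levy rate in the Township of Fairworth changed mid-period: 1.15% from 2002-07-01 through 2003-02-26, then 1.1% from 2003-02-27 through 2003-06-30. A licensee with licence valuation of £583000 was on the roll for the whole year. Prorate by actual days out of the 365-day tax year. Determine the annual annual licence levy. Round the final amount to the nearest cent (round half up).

£6605.47

2002-07-01 to 2003-02-26: 241 days at 1.15% → £583000 × 1.15% × 241/365 = £4426.8068
2003-02-27 to 2003-06-30: 124 days at 1.1% → £583000 × 1.1% × 124/365 = £2178.6630
Total = £6605.4699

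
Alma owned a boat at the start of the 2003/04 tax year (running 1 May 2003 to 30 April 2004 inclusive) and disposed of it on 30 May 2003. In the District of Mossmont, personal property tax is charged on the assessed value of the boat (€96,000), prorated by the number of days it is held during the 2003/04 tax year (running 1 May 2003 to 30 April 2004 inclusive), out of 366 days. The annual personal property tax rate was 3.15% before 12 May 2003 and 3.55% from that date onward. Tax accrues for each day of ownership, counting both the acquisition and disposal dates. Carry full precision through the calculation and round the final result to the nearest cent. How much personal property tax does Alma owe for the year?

€267.80

1 May – 11 May 2003: 11 days at 3.15% → €96,000 × 3.15% × 11/366 = €90.8852
12 May – 30 May 2003: 19 days at 3.55% → €96,000 × 3.55% × 19/366 = €176.9180
Total = €267.8033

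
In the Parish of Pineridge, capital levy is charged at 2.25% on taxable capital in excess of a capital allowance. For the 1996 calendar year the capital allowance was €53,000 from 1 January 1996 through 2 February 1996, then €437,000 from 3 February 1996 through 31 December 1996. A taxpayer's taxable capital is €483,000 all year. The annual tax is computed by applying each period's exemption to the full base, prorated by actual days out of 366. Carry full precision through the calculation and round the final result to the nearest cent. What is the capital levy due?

€1,814.02

1 January – 2 February 1996: 33 days, exemption €53,000 → (€483,000 − €53,000) × 2.25% × 33/366 = €872.3361
3 February – 31 December 1996: 333 days, exemption €437,000 → (€483,000 − €437,000) × 2.25% × 333/366 = €941.6803
Total = €1,814.0164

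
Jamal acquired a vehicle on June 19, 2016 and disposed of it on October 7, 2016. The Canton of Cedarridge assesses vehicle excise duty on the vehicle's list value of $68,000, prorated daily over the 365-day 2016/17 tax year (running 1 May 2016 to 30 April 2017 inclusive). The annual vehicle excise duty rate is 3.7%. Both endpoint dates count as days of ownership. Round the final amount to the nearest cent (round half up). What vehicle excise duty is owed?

Days held (June 19 – October 7, 2016): 111 out of 365
Tax = $68,000 × 3.7% × 111/365 = $765.1397

$765.14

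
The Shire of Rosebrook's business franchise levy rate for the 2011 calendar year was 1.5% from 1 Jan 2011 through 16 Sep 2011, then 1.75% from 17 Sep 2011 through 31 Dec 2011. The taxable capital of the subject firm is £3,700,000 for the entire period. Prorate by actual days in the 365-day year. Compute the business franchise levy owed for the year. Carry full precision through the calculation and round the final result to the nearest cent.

1 Jan – 16 Sep 2011: 259 days at 1.5% → £3,700,000 × 1.5% × 259/365 = £39,382.1918
17 Sep – 31 Dec 2011: 106 days at 1.75% → £3,700,000 × 1.75% × 106/365 = £18,804.1096
Total = £58,186.3014

£58,186.30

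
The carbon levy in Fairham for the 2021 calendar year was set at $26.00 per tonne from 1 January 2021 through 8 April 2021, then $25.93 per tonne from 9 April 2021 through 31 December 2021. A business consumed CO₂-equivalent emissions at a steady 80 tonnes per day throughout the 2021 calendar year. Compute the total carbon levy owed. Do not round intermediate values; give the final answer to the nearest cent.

$757,704.80

1 January – 8 April 2021: 98 days × 80 tonnes/day = 7,840 tonnes at $26.00/tonne → $203,840.00
9 April – 31 December 2021: 267 days × 80 tonnes/day = 21,360 tonnes at $25.93/tonne → $553,864.80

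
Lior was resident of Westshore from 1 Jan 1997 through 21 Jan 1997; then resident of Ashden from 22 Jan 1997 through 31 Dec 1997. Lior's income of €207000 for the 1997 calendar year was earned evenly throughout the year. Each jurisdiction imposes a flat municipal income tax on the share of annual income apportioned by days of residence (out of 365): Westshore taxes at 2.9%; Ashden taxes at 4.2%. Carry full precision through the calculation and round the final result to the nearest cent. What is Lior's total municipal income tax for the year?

Westshore, 1 Jan – 21 Jan 1997: 21 days → €207000 × 2.9% × 21/365 = €345.3781
Ashden, 22 Jan – 31 Dec 1997: 344 days → €207000 × 4.2% × 344/365 = €8193.7973
Total = €8539.1753

€8539.18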